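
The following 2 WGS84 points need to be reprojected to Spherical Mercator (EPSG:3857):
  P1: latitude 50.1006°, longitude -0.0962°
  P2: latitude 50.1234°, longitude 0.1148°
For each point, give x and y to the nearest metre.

P1: x -10709 m, y 6463716 m; P2: x 12779 m, y 6467674 m

Web Mercator: x = R·λ, y = R·ln tan(π/4+φ/2), R = 6378137 m.
P1 (50.1006°, -0.0962°) → (-10708.935, 6463716.251) m.
P2 (50.1234°, 0.1148°) → (12779.478, 6467674.037) m.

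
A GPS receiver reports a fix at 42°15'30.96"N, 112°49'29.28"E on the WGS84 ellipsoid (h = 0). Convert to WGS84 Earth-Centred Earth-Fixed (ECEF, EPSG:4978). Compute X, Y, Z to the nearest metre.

X -1833956 m, Y 4357527 m, Z 4266907 m

WGS84: a = 6378137 m, e² = 0.006694380; N(φ) = a/√(1−e²sin²φ) = 6387813.487 m.
X = (N+h)·cosφ·cosλ = -1833955.595 m; Y = (N+h)·cosφ·sinλ = 4357527.244 m; Z = (N(1−e²)+h)·sinφ = 4266906.630 m.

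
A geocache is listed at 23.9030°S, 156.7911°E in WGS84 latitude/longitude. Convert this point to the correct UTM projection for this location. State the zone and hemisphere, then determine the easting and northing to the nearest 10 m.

Zone 57S: E 275120 m, N 7354760 m

Longitude 156.7911° lies in the 6° band [156°, 162°), giving zone 57; latitude is south of the equator, so 57S.
Zone 57 central meridian λ₀ = 6×57 − 183 = 159°; Δλ = -2.2089°.
Transverse Mercator on WGS84 with k₀ = 0.9996 gives E = 275124.655 m, N = 7354755.655 m.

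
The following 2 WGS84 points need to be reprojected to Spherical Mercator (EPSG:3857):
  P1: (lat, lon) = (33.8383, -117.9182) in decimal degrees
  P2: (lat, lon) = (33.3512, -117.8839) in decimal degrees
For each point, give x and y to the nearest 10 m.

Web Mercator: x = R·λ, y = R·ln tan(π/4+φ/2), R = 6378137 m.
P1 (33.8383°, -117.9182°) → (-13126593.979, 4007110.278) m.
P2 (33.3512°, -117.8839°) → (-13122775.721, 3942013.210) m.

P1: x -13126590 m, y 4007110 m; P2: x -13122780 m, y 3942010 m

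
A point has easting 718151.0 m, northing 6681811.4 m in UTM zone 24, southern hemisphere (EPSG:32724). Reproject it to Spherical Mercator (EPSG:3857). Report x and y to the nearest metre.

Unproject from UTM 24S (λ₀ = -39°) → φ = -29.97520025°, λ = -36.73899978°.
Web Mercator (R = 6378137 m): x = -4089766.748 m, y = -3500362.465 m.

x -4089767 m, y -3500362 m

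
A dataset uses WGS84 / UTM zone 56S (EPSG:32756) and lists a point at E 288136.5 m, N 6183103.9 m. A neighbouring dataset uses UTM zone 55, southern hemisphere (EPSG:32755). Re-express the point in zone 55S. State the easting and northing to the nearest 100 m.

E 839200 m, N 6179300 m

UTM 56S → geographic: φ = -34.47190024°, λ = 150.69319989°.
UTM 55S (λ₀ = 147°) forward: E = 839246.494 m, N = 6179325.064 m.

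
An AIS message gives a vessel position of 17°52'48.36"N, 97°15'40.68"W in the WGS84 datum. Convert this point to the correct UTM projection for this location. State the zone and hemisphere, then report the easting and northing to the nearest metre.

Zone 14N: E 684210 m, N 1977779 m

Longitude -97.2613° lies in the 6° band [-102°, -96°), giving zone 14; latitude is north of the equator, so 14N.
Zone 14 central meridian λ₀ = 6×14 − 183 = -99°; Δλ = +1.7387°.
Transverse Mercator on WGS84 with k₀ = 0.9996 gives E = 684210.431 m, N = 1977778.688 m.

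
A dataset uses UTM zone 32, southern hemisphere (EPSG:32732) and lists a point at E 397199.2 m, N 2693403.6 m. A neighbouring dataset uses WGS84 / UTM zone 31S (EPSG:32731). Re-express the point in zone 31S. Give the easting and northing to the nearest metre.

E 670869 m, N 2690148 m

UTM 32S → geographic: φ = -65.86400034°, λ = 6.74660005°.
UTM 31S (λ₀ = 3°) forward: E = 670869.270 m, N = 2690148.083 m.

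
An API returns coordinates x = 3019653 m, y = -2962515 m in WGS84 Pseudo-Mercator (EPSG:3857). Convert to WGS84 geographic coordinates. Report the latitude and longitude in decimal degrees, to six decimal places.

R = 6378137 m. λ = x/R = 27.12600443°.
φ = 2·arctan(exp(y/R)) − 90° = 2·arctan(0.62846) − 90° = -25.70439643°.

lat -25.704396°, lon 27.126004°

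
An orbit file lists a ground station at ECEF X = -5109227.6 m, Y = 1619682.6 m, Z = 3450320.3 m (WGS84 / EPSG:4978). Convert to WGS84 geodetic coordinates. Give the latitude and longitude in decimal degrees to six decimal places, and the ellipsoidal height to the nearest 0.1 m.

λ = atan2(Y, X) = 162.41079948°; p = √(X²+Y²) = 5359811.4 m.
Bowring's method on WGS84 (a = 6378137 m, b = 6356752.314 m) gives φ = 32.94629980°, h = 2496.881 m.

lat 32.946300°, lon 162.410799°, h 2496.9 m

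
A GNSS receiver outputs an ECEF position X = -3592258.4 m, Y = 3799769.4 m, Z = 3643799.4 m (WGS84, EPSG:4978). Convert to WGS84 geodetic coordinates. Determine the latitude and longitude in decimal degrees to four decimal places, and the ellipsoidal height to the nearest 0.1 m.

λ = atan2(Y, X) = 133.39199972°; p = √(X²+Y²) = 5229012.1 m.
Bowring's method on WGS84 (a = 6378137 m, b = 6356752.314 m) gives φ = 35.05109967°, h = 2246.407 m.

lat 35.0511°, lon 133.3920°, h 2246.4 m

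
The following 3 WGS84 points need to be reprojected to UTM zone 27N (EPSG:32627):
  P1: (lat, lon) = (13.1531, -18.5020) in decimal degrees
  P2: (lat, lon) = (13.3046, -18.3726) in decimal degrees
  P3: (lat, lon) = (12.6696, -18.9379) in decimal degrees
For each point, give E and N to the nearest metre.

P1: E 770797 m, N 1455410 m; P2: E 784657 m, N 1472323 m; P3: E 723953 m, N 1401483 m

UTM zone 27N: λ₀ = -21°, k₀ = 0.9996.
P1 (13.1531°, -18.5020°) → (770796.945, 1455410.484) m.
P2 (13.3046°, -18.3726°) → (784657.168, 1472323.442) m.
P3 (12.6696°, -18.9379°) → (723953.040, 1401482.684) m.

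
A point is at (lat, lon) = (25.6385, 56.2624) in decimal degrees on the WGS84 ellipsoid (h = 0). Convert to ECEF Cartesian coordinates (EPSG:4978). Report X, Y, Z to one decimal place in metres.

X 3195585.2 m, Y 4784772.5 m, Z 2743011.1 m

WGS84: a = 6378137 m, e² = 0.006694380; N(φ) = a/√(1−e²sin²φ) = 6382137.734 m.
X = (N+h)·cosφ·cosλ = 3195585.169 m; Y = (N+h)·cosφ·sinλ = 4784772.542 m; Z = (N(1−e²)+h)·sinφ = 2743011.123 m.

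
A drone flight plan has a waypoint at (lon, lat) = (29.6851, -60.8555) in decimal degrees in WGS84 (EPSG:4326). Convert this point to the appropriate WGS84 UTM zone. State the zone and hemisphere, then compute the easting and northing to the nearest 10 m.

Zone 35S: E 645860 m, N 3250320 m

Longitude 29.6851° lies in the 6° band [24°, 30°), giving zone 35; latitude is south of the equator, so 35S.
Zone 35 central meridian λ₀ = 6×35 − 183 = 27°; Δλ = +2.6851°.
Transverse Mercator on WGS84 with k₀ = 0.9996 gives E = 645857.050 m, N = 3250321.726 m.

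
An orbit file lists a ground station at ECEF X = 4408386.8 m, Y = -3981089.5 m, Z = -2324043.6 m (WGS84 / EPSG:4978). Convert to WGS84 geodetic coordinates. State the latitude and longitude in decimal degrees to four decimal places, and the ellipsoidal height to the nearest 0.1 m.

λ = atan2(Y, X) = -42.08430016°; p = √(X²+Y²) = 5939945.1 m.
Bowring's method on WGS84 (a = 6378137 m, b = 6356752.314 m) gives φ = -21.49909956°, h = 3125.392 m.

lat -21.4991°, lon -42.0843°, h 3125.4 m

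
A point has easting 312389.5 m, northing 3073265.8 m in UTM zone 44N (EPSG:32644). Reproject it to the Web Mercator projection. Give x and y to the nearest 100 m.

Unproject from UTM 44N (λ₀ = 81°) → φ = 27.77079961°, λ = 79.09610015°.
Web Mercator (R = 6378137 m): x = 8804937.593 m, y = 3220107.476 m.

x 8804900 m, y 3220100 m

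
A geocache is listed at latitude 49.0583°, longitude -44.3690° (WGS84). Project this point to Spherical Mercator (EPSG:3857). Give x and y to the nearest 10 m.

Web Mercator is spherical with R = a = 6378137 m.
x = R·λ = 6378137 × -0.774385136 = -4939134.487 m.
y = R·ln tan(π/4 + φ/2) = 6378137 × 0.985359750 = 6284759.480 m.

x -4939130 m, y 6284760 m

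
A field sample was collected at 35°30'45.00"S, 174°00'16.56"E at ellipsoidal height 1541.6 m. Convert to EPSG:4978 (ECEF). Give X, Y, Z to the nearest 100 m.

WGS84: a = 6378137 m, e² = 0.006694380; N(φ) = a/√(1−e²sin²φ) = 6385352.798 m.
X = (N+h)·cosφ·cosλ = -5170424.277 m; Y = (N+h)·cosφ·sinλ = 543013.799 m; Z = (N(1−e²)+h)·sinφ = -3685192.451 m.

X -5170400 m, Y 543000 m, Z -3685200 m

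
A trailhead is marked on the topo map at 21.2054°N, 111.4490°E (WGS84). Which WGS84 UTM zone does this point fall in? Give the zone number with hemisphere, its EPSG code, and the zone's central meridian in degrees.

Zone 49N (EPSG:32649), central meridian 111°

UTM zone = ⌊(λ + 180)/6⌋ + 1; 111.4490° ∈ [108°, 114°) → zone 49.
Hemisphere: N (φ ≥ 0).
Central meridian λ₀ = 6×49 − 183 = 111°.
EPSG code: 32649.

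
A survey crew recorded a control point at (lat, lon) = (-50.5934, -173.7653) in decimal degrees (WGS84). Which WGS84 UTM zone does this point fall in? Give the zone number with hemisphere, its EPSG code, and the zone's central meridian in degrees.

Zone 2S (EPSG:32702), central meridian -171°

UTM zone = ⌊(λ + 180)/6⌋ + 1; -173.7653° ∈ [-174°, -168°) → zone 2.
Hemisphere: S (φ < 0).
Central meridian λ₀ = 6×2 − 183 = -171°.
EPSG code: 32702.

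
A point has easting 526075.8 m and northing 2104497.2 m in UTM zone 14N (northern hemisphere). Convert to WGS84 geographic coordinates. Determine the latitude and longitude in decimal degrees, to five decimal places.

lat 19.03300°, lon -98.75220°

Zone 14N: λ₀ = -99°, k₀ = 0.9996, false easting 500000 m.
Meridian distance M = (N − FN)/k₀ = 2105339.3 m.
Inverse transverse Mercator on WGS84 gives φ = 19.03299978°, λ = -98.75220040°.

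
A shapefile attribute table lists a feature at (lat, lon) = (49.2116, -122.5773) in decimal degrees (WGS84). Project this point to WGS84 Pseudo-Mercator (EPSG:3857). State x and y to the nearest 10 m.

Web Mercator is spherical with R = a = 6378137 m.
x = R·λ = 6378137 × -2.139377473 = -13645242.619 m.
y = R·ln tan(π/4 + φ/2) = 6378137 × 0.989449122 = 6310842.054 m.

x -13645240 m, y 6310840 m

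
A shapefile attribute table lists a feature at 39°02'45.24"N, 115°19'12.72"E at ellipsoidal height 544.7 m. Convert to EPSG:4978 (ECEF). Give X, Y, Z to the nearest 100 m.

WGS84: a = 6378137 m, e² = 0.006694380; N(φ) = a/√(1−e²sin²φ) = 6386625.730 m.
X = (N+h)·cosφ·cosλ = -2121507.625 m; Y = (N+h)·cosφ·sinλ = 4483991.791 m; Z = (N(1−e²)+h)·sinφ = 3996618.916 m.

X -2121500 m, Y 4484000 m, Z 3996600 m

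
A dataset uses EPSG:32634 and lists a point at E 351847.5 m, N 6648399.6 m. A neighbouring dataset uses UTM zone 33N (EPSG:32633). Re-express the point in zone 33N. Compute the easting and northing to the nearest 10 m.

E 686980 m, N 6650160 m

UTM 34N → geographic: φ = 59.94629966°, λ = 18.34769940°.
UTM 33N (λ₀ = 15°) forward: E = 686976.408 m, N = 6650160.739 m.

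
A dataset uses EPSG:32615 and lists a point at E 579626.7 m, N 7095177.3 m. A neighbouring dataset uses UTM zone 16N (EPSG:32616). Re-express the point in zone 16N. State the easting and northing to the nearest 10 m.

UTM 15N → geographic: φ = 63.97440042°, λ = -91.37340079°.
UTM 16N (λ₀ = -87°) forward: E = 286019.721 m, N = 7101504.957 m.

E 286020 m, N 7101500 m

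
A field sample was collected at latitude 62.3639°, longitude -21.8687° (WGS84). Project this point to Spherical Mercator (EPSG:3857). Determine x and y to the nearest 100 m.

Web Mercator is spherical with R = a = 6378137 m.
x = R·λ = 6378137 × -0.381680818 = -2434412.548 m.
y = R·ln tan(π/4 + φ/2) = 6378137 × 1.402596024 = 8945949.600 m.

x -2434400 m, y 8945900 m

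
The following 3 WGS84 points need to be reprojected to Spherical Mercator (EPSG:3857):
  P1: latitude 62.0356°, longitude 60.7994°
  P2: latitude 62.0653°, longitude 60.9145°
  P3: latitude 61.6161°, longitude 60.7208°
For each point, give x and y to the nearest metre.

Web Mercator: x = R·λ, y = R·ln tan(π/4+φ/2), R = 6378137 m.
P1 (62.0356°, 60.7994°) → (6768158.249, 8867589.087) m.
P2 (62.0653°, 60.9145°) → (6780971.122, 8874643.135) m.
P3 (61.6161°, 60.7208°) → (6759408.537, 8768681.852) m.

P1: x 6768158 m, y 8867589 m; P2: x 6780971 m, y 8874643 m; P3: x 6759409 m, y 8768682 m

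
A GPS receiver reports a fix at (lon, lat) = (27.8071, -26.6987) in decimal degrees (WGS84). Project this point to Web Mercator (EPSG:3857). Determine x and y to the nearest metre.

Web Mercator is spherical with R = a = 6378137 m.
x = R·λ = 6378137 × 0.485325450 = 3095472.212 m.
y = R·ln tan(π/4 + φ/2) = 6378137 × -0.483821289 = -3085878.464 m.

x 3095472 m, y -3085878 m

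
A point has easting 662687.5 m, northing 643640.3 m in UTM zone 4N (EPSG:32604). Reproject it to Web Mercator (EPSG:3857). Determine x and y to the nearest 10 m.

x -17536230 m, y 649120 m

Unproject from UTM 4N (λ₀ = -159°) → φ = 5.82110043°, λ = -157.53059981°.
Web Mercator (R = 6378137 m): x = -17536226.155 m, y = 649119.603 m.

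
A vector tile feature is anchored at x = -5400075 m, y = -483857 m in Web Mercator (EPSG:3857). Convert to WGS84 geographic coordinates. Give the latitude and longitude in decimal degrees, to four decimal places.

R = 6378137 m. λ = x/R = -48.50969908°.
φ = 2·arctan(exp(y/R)) − 90° = 2·arctan(0.92694) − 90° = -4.34239829°.

lat -4.3424°, lon -48.5097°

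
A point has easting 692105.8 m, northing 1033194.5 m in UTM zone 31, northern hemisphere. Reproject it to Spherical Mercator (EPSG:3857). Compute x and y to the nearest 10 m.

Unproject from UTM 31N (λ₀ = 3°) → φ = 9.34249976°, λ = 4.74920042°.
Web Mercator (R = 6378137 m): x = 528678.573 m, y = 1044641.733 m.

x 528680 m, y 1044640 m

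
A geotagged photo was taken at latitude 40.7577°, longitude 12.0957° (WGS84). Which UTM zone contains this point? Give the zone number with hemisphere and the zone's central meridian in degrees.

Zone 33N, central meridian 15°

UTM zone = ⌊(λ + 180)/6⌋ + 1; 12.0957° ∈ [12°, 18°) → zone 33.
Hemisphere: N (φ ≥ 0).
Central meridian λ₀ = 6×33 − 183 = 15°.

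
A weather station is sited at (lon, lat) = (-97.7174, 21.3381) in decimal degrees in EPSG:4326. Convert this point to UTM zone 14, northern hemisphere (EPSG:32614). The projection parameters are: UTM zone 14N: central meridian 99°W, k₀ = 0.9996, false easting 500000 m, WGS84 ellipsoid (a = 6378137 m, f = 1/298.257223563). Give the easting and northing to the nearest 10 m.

E 633000 m, N 2360110 m

Zone 14 central meridian λ₀ = 6×14 − 183 = -99°; Δλ = +1.2826°.
Transverse Mercator on WGS84 with k₀ = 0.9996 gives E = 633004.826 m, N = 2360108.593 m.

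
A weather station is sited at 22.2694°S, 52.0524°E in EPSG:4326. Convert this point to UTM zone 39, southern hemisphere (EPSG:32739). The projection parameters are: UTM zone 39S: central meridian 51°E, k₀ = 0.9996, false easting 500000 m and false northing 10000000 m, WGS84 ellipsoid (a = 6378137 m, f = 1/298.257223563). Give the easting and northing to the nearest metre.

Zone 39 central meridian λ₀ = 6×39 − 183 = 51°; Δλ = +1.0524°.
Transverse Mercator on WGS84 with k₀ = 0.9996 gives E = 608427.621 m, N = 7536976.352 m.

E 608428 m, N 7536976 m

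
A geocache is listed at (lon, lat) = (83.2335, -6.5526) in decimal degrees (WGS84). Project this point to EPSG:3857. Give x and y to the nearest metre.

x 9265511 m, y -731027 m

Web Mercator is spherical with R = a = 6378137 m.
x = R·λ = 6378137 × 1.452698623 = 9265510.837 m.
y = R·ln tan(π/4 + φ/2) = 6378137 × -0.114614563 = -731027.382 m.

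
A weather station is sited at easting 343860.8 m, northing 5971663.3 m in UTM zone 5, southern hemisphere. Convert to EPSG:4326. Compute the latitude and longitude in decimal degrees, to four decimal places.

Zone 5S: λ₀ = -153°, k₀ = 0.9996, false easting 500000 m, false northing 10000000 m.
Meridian distance M = (N − FN)/k₀ = -4029948.7 m.
Inverse transverse Mercator on WGS84 gives φ = -36.38749960°, λ = -154.74090028°.

lat -36.3875°, lon -154.7409°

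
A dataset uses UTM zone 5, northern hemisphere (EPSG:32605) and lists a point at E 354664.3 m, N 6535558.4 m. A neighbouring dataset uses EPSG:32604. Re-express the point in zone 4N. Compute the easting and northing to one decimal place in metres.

UTM 5N → geographic: φ = 58.93499973°, λ = -155.52530046°.
UTM 4N (λ₀ = -159°) forward: E = 699948.314 m, N = 6538010.080 m.

E 699948.3 m, N 6538010.1 m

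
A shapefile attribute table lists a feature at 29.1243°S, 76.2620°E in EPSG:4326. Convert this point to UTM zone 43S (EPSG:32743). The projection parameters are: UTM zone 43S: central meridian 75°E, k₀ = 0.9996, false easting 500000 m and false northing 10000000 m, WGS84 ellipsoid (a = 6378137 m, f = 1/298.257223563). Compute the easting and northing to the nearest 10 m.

Zone 43 central meridian λ₀ = 6×43 − 183 = 75°; Δλ = +1.2620°.
Transverse Mercator on WGS84 with k₀ = 0.9996 gives E = 622776.632 m, N = 6777584.718 m.

E 622780 m, N 6777580 m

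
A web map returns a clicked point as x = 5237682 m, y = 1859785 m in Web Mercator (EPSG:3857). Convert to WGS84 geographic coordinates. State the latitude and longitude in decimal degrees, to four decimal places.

R = 6378137 m. λ = x/R = 47.05089794°.
φ = 2·arctan(exp(y/R)) − 90° = 2·arctan(1.33855) − 90° = 16.47490054°.

lat 16.4749°, lon 47.0509°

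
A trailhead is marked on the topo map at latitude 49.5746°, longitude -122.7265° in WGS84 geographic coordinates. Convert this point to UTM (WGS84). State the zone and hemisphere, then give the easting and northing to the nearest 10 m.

Longitude -122.7265° lies in the 6° band [-126°, -120°), giving zone 10; latitude is north of the equator, so 10N.
Zone 10 central meridian λ₀ = 6×10 − 183 = -123°; Δλ = +0.2735°.
Transverse Mercator on WGS84 with k₀ = 0.9996 gives E = 519773.341 m, N = 5491370.457 m.

Zone 10N: E 519770 m, N 5491370 m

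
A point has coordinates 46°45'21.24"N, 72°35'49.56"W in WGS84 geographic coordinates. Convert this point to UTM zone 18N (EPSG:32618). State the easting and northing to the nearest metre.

E 683509 m, N 5180843 m

Zone 18 central meridian λ₀ = 6×18 − 183 = -75°; Δλ = +2.4029°.
Transverse Mercator on WGS84 with k₀ = 0.9996 gives E = 683508.957 m, N = 5180842.622 m.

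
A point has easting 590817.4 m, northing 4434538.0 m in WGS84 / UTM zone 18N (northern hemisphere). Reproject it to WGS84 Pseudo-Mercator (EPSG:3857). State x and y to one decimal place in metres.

Unproject from UTM 18N (λ₀ = -75°) → φ = 40.05619993°, λ = -73.93519954°.
Web Mercator (R = 6378137 m): x = -8230428.764 m, y = 4874112.464 m.

x -8230428.8 m, y 4874112.5 m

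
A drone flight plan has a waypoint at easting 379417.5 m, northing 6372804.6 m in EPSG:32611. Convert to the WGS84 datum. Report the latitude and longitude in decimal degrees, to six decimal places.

Zone 11N: λ₀ = -117°, k₀ = 0.9996, false easting 500000 m.
Meridian distance M = (N − FN)/k₀ = 6375354.7 m.
Inverse transverse Mercator on WGS84 gives φ = 57.48180037°, λ = -119.01120060°.

lat 57.481800°, lon -119.011201°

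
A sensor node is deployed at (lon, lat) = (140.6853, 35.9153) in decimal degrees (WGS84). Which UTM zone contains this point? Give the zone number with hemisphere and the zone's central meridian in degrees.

Zone 54N, central meridian 141°

UTM zone = ⌊(λ + 180)/6⌋ + 1; 140.6853° ∈ [138°, 144°) → zone 54.
Hemisphere: N (φ ≥ 0).
Central meridian λ₀ = 6×54 − 183 = 141°.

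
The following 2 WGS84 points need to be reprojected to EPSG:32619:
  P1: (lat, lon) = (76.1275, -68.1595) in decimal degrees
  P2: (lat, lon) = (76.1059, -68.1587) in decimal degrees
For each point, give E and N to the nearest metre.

P1: E 522495 m, N 8449572 m; P2: E 522550 m, N 8447163 m

UTM zone 19N: λ₀ = -69°, k₀ = 0.9996.
P1 (76.1275°, -68.1595°) → (522494.502, 8449572.494) m.
P2 (76.1059°, -68.1587°) → (522550.266, 8447162.807) m.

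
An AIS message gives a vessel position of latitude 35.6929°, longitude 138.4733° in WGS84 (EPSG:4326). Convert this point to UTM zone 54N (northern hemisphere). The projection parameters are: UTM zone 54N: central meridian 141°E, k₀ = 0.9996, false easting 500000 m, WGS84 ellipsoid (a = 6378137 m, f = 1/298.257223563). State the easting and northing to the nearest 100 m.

Zone 54 central meridian λ₀ = 6×54 − 183 = 141°; Δλ = -2.5267°.
Transverse Mercator on WGS84 with k₀ = 0.9996 gives E = 271371.051 m, N = 3952829.792 m.

E 271400 m, N 3952800 m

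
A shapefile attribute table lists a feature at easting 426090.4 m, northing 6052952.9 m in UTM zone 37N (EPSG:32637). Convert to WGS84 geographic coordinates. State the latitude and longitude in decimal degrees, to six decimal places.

Zone 37N: λ₀ = 39°, k₀ = 0.9996, false easting 500000 m.
Meridian distance M = (N − FN)/k₀ = 6055375.1 m.
Inverse transverse Mercator on WGS84 gives φ = 54.61860010°, λ = 37.85540073°.

lat 54.618600°, lon 37.855401°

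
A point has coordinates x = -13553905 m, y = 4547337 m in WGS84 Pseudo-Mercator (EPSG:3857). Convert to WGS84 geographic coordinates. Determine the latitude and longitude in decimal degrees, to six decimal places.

lat 37.772497°, lon -121.756800°

R = 6378137 m. λ = x/R = -121.75680021°.
φ = 2·arctan(exp(y/R)) − 90° = 2·arctan(2.04001) − 90° = 37.77249748°.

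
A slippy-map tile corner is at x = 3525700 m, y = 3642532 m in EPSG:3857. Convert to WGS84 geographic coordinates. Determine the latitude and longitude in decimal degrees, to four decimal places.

R = 6378137 m. λ = x/R = 31.67190197°.
φ = 2·arctan(exp(y/R)) − 90° = 2·arctan(1.77021) − 90° = 31.07529886°.

lat 31.0753°, lon 31.6719°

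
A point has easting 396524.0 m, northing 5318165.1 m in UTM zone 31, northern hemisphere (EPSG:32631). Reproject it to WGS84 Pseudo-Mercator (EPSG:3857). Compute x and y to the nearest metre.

Unproject from UTM 31N (λ₀ = 3°) → φ = 48.00840012°, λ = 1.61259936°.
Web Mercator (R = 6378137 m): x = 179513.740 m, y = 6108252.429 m.

x 179514 m, y 6108252 m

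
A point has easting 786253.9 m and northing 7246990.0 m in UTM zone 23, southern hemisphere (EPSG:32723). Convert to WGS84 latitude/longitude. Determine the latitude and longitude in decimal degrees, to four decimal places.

lat -24.8653°, lon -42.1671°

Zone 23S: λ₀ = -45°, k₀ = 0.9996, false easting 500000 m, false northing 10000000 m.
Meridian distance M = (N − FN)/k₀ = -2754111.6 m.
Inverse transverse Mercator on WGS84 gives φ = -24.86529983°, λ = -42.16710005°.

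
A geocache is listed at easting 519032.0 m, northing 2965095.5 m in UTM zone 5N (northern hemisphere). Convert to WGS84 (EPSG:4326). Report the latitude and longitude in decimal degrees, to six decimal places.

Zone 5N: λ₀ = -153°, k₀ = 0.9996, false easting 500000 m.
Meridian distance M = (N − FN)/k₀ = 2966282.0 m.
Inverse transverse Mercator on WGS84 gives φ = 26.80719996°, λ = -152.80850025°.

lat 26.807200°, lon -152.808500°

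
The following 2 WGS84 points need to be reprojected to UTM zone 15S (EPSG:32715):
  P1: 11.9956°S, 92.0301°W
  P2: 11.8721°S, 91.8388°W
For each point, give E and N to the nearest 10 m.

UTM zone 15S: λ₀ = -93°, k₀ = 0.9996.
P1 (-11.9956°, -92.0301°) → (605588.782, 8673747.151) m.
P2 (-11.8721°, -91.8388°) → (626474.435, 8687325.541) m.

P1: E 605590 m, N 8673750 m; P2: E 626470 m, N 8687330 m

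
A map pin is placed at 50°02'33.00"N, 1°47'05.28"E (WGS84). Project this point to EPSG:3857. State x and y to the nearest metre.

Web Mercator is spherical with R = a = 6378137 m.
x = R·λ = 6378137 × 0.031150636 = 198683.027 m.
y = R·ln tan(π/4 + φ/2) = 6378137 × 1.011837681 = 6453639.348 m.

x 198683 m, y 6453639 m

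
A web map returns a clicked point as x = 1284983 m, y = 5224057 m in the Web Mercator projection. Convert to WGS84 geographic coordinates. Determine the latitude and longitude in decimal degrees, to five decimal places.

R = 6378137 m. λ = x/R = 11.54319869°.
φ = 2·arctan(exp(y/R)) − 90° = 2·arctan(2.26836) − 90° = 42.41969814°.

lat 42.41970°, lon 11.54320°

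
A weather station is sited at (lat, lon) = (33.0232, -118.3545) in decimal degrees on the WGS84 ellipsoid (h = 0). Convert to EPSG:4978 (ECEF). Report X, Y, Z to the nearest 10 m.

X -2542310 m, Y -4710840 m, Z 3456120 m

WGS84: a = 6378137 m, e² = 0.006694380; N(φ) = a/√(1−e²sin²φ) = 6384487.110 m.
X = (N+h)·cosφ·cosλ = -2542310.916 m; Y = (N+h)·cosφ·sinλ = -4710843.422 m; Z = (N(1−e²)+h)·sinφ = 3456116.247 m.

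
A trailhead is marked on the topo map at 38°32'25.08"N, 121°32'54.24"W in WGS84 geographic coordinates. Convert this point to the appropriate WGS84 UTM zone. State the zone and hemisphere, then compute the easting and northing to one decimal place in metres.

Longitude -121.5484° lies in the 6° band [-126°, -120°), giving zone 10; latitude is north of the equator, so 10N.
Zone 10 central meridian λ₀ = 6×10 − 183 = -123°; Δλ = +1.4516°.
Transverse Mercator on WGS84 with k₀ = 0.9996 gives E = 626508.934 m, N = 4266763.815 m.

Zone 10N: E 626508.9 m, N 4266763.8 m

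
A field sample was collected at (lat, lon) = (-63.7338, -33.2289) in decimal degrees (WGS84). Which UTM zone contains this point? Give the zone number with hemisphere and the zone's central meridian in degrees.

Zone 25S, central meridian -33°

UTM zone = ⌊(λ + 180)/6⌋ + 1; -33.2289° ∈ [-36°, -30°) → zone 25.
Hemisphere: S (φ < 0).
Central meridian λ₀ = 6×25 − 183 = -33°.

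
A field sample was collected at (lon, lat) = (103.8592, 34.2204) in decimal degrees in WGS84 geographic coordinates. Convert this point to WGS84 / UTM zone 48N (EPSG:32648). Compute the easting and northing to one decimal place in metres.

Zone 48 central meridian λ₀ = 6×48 − 183 = 105°; Δλ = -1.1408°.
Transverse Mercator on WGS84 with k₀ = 0.9996 gives E = 394919.886 m, N = 3787182.287 m.

E 394919.9 m, N 3787182.3 m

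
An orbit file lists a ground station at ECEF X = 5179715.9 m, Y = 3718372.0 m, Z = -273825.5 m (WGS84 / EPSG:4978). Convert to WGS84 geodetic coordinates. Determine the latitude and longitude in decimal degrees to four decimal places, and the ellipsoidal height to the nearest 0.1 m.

lat -2.4756°, lon 35.6735°, h 3965.5 m

λ = atan2(Y, X) = 35.67350019°; p = √(X²+Y²) = 6376185.9 m.
Bowring's method on WGS84 (a = 6378137 m, b = 6356752.314 m) gives φ = -2.47559993°, h = 3965.518 m.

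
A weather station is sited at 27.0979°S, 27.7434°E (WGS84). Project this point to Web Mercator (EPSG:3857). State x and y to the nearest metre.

Web Mercator is spherical with R = a = 6378137 m.
x = R·λ = 6378137 × 0.484213676 = 3088381.161 m.
y = R·ln tan(π/4 + φ/2) = 6378137 × -0.491633904 = -3135708.394 m.

x 3088381 m, y -3135708 m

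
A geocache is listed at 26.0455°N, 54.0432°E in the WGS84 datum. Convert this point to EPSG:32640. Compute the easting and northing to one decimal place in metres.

E 204123.2 m, N 2884076.9 m

Zone 40 central meridian λ₀ = 6×40 − 183 = 57°; Δλ = -2.9568°.
Transverse Mercator on WGS84 with k₀ = 0.9996 gives E = 204123.184 m, N = 2884076.851 m.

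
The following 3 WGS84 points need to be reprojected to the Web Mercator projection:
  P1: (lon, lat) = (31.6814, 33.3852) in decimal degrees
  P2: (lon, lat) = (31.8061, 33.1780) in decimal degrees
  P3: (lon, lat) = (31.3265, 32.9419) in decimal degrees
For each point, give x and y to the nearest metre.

Web Mercator: x = R·λ, y = R·ln tan(π/4+φ/2), R = 6378137 m.
P1 (33.3852°, 31.6814°) → (3526757.316, 3946545.148) m.
P2 (33.1780°, 31.8061°) → (3540638.856, 3918954.390) m.
P3 (32.9419°, 31.3265°) → (3487250.028, 3887594.697) m.

P1: x 3526757 m, y 3946545 m; P2: x 3540639 m, y 3918954 m; P3: x 3487250 m, y 3887595 m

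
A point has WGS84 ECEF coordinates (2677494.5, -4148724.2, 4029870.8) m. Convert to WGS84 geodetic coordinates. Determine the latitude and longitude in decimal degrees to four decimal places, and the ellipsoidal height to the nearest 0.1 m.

λ = atan2(Y, X) = -57.16269983°; p = √(X²+Y²) = 4937700.8 m.
Bowring's method on WGS84 (a = 6378137 m, b = 6356752.314 m) gives φ = 39.40790024°, h = 3879.100 m.

lat 39.4079°, lon -57.1627°, h 3879.1 m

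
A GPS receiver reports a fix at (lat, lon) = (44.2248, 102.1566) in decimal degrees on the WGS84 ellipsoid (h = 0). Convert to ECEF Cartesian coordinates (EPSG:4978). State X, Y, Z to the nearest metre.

X -964074 m, Y 4475429 m, Z 4426026 m

WGS84: a = 6378137 m, e² = 0.006694380; N(φ) = a/√(1−e²sin²φ) = 6388548.044 m.
X = (N+h)·cosφ·cosλ = -964074.116 m; Y = (N+h)·cosφ·sinλ = 4475429.094 m; Z = (N(1−e²)+h)·sinφ = 4426025.574 m.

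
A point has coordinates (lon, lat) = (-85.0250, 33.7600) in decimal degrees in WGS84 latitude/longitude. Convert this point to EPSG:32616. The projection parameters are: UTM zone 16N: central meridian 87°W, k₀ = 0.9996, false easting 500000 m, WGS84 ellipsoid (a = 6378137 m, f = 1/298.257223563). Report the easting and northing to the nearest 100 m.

E 682900 m, N 3737300 m

Zone 16 central meridian λ₀ = 6×16 − 183 = -87°; Δλ = +1.9750°.
Transverse Mercator on WGS84 with k₀ = 0.9996 gives E = 682912.263 m, N = 3737298.092 m.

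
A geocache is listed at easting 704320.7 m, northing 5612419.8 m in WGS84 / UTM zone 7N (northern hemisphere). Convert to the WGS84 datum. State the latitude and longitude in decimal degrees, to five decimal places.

lat 50.62780°, lon -138.11100°

Zone 7N: λ₀ = -141°, k₀ = 0.9996, false easting 500000 m.
Meridian distance M = (N − FN)/k₀ = 5614665.7 m.
Inverse transverse Mercator on WGS84 gives φ = 50.62780018°, λ = -138.11099996°.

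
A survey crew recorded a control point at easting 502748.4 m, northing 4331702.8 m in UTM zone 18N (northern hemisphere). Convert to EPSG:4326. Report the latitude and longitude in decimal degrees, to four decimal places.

Zone 18N: λ₀ = -75°, k₀ = 0.9996, false easting 500000 m.
Meridian distance M = (N − FN)/k₀ = 4333436.2 m.
Inverse transverse Mercator on WGS84 gives φ = 39.13449958°, λ = -74.96819996°.

lat 39.1345°, lon -74.9682°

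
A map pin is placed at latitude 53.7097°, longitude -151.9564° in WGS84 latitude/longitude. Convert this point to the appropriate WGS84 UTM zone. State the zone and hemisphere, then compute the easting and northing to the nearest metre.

Longitude -151.9564° lies in the 6° band [-156°, -150°), giving zone 5; latitude is north of the equator, so 5N.
Zone 5 central meridian λ₀ = 6×5 − 183 = -153°; Δλ = +1.0436°.
Transverse Mercator on WGS84 with k₀ = 0.9996 gives E = 568881.422 m, N = 5951729.185 m.

Zone 5N: E 568881 m, N 5951729 m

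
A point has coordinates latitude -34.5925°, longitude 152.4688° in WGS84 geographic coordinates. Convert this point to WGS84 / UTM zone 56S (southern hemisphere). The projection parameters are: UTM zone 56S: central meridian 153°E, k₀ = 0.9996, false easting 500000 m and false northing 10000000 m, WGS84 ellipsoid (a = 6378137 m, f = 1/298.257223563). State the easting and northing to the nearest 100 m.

E 451300 m, N 6172000 m

Zone 56 central meridian λ₀ = 6×56 − 183 = 153°; Δλ = -0.5312°.
Transverse Mercator on WGS84 with k₀ = 0.9996 gives E = 451287.792 m, N = 6172017.417 m.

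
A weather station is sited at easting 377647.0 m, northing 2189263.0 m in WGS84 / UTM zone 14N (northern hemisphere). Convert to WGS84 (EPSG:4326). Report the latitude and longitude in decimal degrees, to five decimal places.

lat 19.79540°, lon -100.16810°

Zone 14N: λ₀ = -99°, k₀ = 0.9996, false easting 500000 m.
Meridian distance M = (N − FN)/k₀ = 2190139.1 m.
Inverse transverse Mercator on WGS84 gives φ = 19.79540039°, λ = -100.16809964°.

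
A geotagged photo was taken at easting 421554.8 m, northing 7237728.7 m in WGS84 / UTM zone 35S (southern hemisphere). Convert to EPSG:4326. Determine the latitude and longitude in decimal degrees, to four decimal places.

lat -24.9738°, lon 26.2228°

Zone 35S: λ₀ = 27°, k₀ = 0.9996, false easting 500000 m, false northing 10000000 m.
Meridian distance M = (N − FN)/k₀ = -2763376.7 m.
Inverse transverse Mercator on WGS84 gives φ = -24.97379997°, λ = 26.22280009°.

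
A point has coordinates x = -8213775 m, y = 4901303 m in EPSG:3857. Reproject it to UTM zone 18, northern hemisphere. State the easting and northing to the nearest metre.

Web Mercator inverse (R = 6378137 m) → φ = 40.24290080°, λ = -73.78559623°.
UTM 18N forward: E = 603294.201 m, N = 4455424.651 m.

E 603294 m, N 4455425 m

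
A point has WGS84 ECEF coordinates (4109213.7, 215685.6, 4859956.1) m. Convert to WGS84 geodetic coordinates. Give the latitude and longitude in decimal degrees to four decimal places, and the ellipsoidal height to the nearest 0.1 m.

lat 49.9354°, lon 3.0046°, h 2337.4 m

λ = atan2(Y, X) = 3.00460026°; p = √(X²+Y²) = 4114870.3 m.
Bowring's method on WGS84 (a = 6378137 m, b = 6356752.314 m) gives φ = 49.93539958°, h = 2337.394 m.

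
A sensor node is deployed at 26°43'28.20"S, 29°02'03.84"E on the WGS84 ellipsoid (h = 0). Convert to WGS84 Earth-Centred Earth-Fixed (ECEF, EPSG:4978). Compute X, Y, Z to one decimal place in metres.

WGS84: a = 6378137 m, e² = 0.006694380; N(φ) = a/√(1−e²sin²φ) = 6382458.784 m.
X = (N+h)·cosφ·cosλ = 4984266.205 m; Y = (N+h)·cosφ·sinλ = 2766737.172 m; Z = (N(1−e²)+h)·sinφ = -2850983.699 m.

X 4984266.2 m, Y 2766737.2 m, Z -2850983.7 m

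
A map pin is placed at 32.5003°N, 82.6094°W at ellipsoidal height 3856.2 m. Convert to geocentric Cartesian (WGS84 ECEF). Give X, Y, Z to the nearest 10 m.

WGS84: a = 6378137 m, e² = 0.006694380; N(φ) = a/√(1−e²sin²φ) = 6384309.263 m.
X = (N+h)·cosφ·cosλ = 693036.266 m; Y = (N+h)·cosφ·sinλ = -5342946.577 m; Z = (N(1−e²)+h)·sinφ = 3409423.179 m.

X 693040 m, Y -5342950 m, Z 3409420 m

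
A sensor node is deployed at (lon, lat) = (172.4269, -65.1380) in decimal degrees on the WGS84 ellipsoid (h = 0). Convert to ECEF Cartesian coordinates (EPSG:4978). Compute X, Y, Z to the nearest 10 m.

X -2665550 m, Y 354390 m, Z -5764200 m

WGS84: a = 6378137 m, e² = 0.006694380; N(φ) = a/√(1−e²sin²φ) = 6395785.090 m.
X = (N+h)·cosφ·cosλ = -2665551.652 m; Y = (N+h)·cosφ·sinλ = 354386.866 m; Z = (N(1−e²)+h)·sinφ = -5764195.499 m.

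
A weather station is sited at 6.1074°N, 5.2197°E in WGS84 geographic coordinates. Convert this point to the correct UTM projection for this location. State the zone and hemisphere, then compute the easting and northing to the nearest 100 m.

Zone 31N: E 745700 m, N 675600 m

Longitude 5.2197° lies in the 6° band [0°, 6°), giving zone 31; latitude is north of the equator, so 31N.
Zone 31 central meridian λ₀ = 6×31 − 183 = 3°; Δλ = +2.2197°.
Transverse Mercator on WGS84 with k₀ = 0.9996 gives E = 745664.911 m, N = 675583.298 m.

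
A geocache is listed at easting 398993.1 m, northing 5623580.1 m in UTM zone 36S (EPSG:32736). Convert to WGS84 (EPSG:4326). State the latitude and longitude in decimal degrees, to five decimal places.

lat -39.53150°, lon 31.82470°

Zone 36S: λ₀ = 33°, k₀ = 0.9996, false easting 500000 m, false northing 10000000 m.
Meridian distance M = (N − FN)/k₀ = -4378171.2 m.
Inverse transverse Mercator on WGS84 gives φ = -39.53150040°, λ = 31.82469960°.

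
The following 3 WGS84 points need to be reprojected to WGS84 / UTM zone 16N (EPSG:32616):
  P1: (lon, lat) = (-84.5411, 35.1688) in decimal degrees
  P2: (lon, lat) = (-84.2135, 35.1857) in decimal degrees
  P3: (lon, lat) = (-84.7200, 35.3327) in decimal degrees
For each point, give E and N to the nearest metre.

UTM zone 16N: λ₀ = -87°, k₀ = 0.9996.
P1 (35.1688°, -84.5411°) → (723940.256, 3894531.397) m.
P2 (35.1857°, -84.2135°) → (753730.818, 3897193.741) m.
P3 (35.3327°, -84.7200°) → (707226.405, 3912324.488) m.

P1: E 723940 m, N 3894531 m; P2: E 753731 m, N 3897194 m; P3: E 707226 m, N 3912324 m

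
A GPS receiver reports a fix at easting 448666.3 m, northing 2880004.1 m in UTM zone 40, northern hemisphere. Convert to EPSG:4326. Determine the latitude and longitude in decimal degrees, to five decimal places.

lat 26.03810°, lon 56.48690°

Zone 40N: λ₀ = 57°, k₀ = 0.9996, false easting 500000 m.
Meridian distance M = (N − FN)/k₀ = 2881156.6 m.
Inverse transverse Mercator on WGS84 gives φ = 26.03810014°, λ = 56.48690001°.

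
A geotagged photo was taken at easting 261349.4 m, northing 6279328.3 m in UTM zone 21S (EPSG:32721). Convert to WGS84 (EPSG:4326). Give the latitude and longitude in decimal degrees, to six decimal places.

lat -33.599100°, lon -59.571900°

Zone 21S: λ₀ = -57°, k₀ = 0.9996, false easting 500000 m, false northing 10000000 m.
Meridian distance M = (N − FN)/k₀ = -3722160.6 m.
Inverse transverse Mercator on WGS84 gives φ = -33.59910015°, λ = -59.57189966°.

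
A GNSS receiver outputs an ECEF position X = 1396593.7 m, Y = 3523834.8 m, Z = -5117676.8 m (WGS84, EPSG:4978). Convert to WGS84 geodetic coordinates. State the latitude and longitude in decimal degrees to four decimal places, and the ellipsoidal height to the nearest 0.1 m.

lat -53.6576°, lon 68.3802°, h 4252.4 m

λ = atan2(Y, X) = 68.38020044°; p = √(X²+Y²) = 3790499.4 m.
Bowring's method on WGS84 (a = 6378137 m, b = 6356752.314 m) gives φ = -53.65760022°, h = 4252.426 m.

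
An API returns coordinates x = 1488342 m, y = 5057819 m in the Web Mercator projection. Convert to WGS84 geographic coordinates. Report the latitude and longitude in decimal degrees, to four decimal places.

R = 6378137 m. λ = x/R = 13.37000367°.
φ = 2·arctan(exp(y/R)) − 90° = 2·arctan(2.21000) − 90° = 41.30759991°.

lat 41.3076°, lon 13.3700°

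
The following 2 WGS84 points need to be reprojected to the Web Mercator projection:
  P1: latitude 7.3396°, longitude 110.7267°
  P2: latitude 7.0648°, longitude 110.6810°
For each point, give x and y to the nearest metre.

P1: x 12326040 m, y 819284 m; P2: x 12320953 m, y 788450 m

Web Mercator: x = R·λ, y = R·ln tan(π/4+φ/2), R = 6378137 m.
P1 (7.3396°, 110.7267°) → (12326039.861, 819284.305) m.
P2 (7.0648°, 110.6810°) → (12320952.560, 788450.396) m.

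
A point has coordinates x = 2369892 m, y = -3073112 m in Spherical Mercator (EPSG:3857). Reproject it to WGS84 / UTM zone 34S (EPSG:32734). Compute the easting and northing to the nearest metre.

Web Mercator inverse (R = 6378137 m) → φ = -26.59619820°, λ = 21.28910205°.
UTM 34S forward: E = 528785.129 m, N = 7058255.731 m.

E 528785 m, N 7058256 m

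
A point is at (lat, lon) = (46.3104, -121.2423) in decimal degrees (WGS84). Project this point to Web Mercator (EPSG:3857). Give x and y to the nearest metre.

Web Mercator is spherical with R = a = 6378137 m.
x = R·λ = 6378137 × -2.116077328 = -13496631.099 m.
y = R·ln tan(π/4 + φ/2) = 6378137 × 0.914096284 = 5830231.332 m.

x -13496631 m, y 5830231 m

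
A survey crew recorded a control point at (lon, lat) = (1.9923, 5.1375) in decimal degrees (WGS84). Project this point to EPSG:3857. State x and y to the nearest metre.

Web Mercator is spherical with R = a = 6378137 m.
x = R·λ = 6378137 × 0.034772195 = 221781.822 m.
y = R·ln tan(π/4 + φ/2) = 6378137 × 0.089786686 = 572671.783 m.

x 221782 m, y 572672 m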